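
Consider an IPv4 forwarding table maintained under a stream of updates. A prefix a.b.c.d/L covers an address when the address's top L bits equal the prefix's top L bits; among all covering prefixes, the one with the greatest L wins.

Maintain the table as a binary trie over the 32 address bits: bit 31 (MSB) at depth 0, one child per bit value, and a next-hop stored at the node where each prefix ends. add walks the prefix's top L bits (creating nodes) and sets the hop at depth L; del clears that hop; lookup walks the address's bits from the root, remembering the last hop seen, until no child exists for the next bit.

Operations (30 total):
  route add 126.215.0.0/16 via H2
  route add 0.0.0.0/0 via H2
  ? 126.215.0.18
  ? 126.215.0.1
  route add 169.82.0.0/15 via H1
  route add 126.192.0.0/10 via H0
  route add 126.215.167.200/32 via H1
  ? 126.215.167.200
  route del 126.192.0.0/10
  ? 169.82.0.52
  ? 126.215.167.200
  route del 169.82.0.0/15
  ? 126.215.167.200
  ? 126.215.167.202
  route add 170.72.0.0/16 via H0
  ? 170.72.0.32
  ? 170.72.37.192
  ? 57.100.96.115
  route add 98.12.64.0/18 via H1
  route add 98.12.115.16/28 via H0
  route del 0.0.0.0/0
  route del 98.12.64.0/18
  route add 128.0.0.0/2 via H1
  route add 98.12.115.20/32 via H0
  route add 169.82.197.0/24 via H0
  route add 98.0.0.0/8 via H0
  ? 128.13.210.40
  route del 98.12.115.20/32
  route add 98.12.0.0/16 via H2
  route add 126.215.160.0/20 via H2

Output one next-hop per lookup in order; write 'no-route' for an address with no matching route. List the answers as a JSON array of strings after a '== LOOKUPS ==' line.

Apply in order:
  add 126.215.0.0/16 -> H2 at depth 16
  add 0.0.0.0/0 -> H2 at depth 0
  Q 126.215.0.18: descend 0111111011010111 ; hops seen [H2,H2] ; pick H2
  Q 126.215.0.1: descend 0111111011010111 ; hops seen [H2,H2] ; pick H2
  add 169.82.0.0/15 -> H1 at depth 15
  add 126.192.0.0/10 -> H0 at depth 10
  add 126.215.167.200/32 -> H1 at depth 32
  Q 126.215.167.200: descend 01111110110101111010011111001000 ; hops seen [H2,H0,H2,H1] ; pick H1
  - 126.192.0.0/10 clear@10
  Q 169.82.0.52: descend 101010010101001 ; hops seen [H2,H1] ; pick H1
  Q 126.215.167.200: descend 01111110110101111010011111001000 ; hops seen [H2,H2,H1] ; pick H1
  - 169.82.0.0/15 clear@15
  Q 126.215.167.200: descend 01111110110101111010011111001000 ; hops seen [H2,H2,H1] ; pick H1
  Q 126.215.167.202: descend 011111101101011110100111110010 ; hops seen [H2,H2] ; pick H2
  add 170.72.0.0/16 -> H0 at depth 16
  Q 170.72.0.32: descend 1010101001001000 ; hops seen [H2,H0] ; pick H0
  Q 170.72.37.192: descend 1010101001001000 ; hops seen [H2,H0] ; pick H0
  Q 57.100.96.115: descend 0 ; hops seen [H2] ; pick H2
  add 98.12.64.0/18 -> H1 at depth 18
  add 98.12.115.16/28 -> H0 at depth 28
  - 0.0.0.0/0 clear@0
  - 98.12.64.0/18 clear@18
  add 128.0.0.0/2 -> H1 at depth 2
  add 98.12.115.20/32 -> H0 at depth 32
  add 169.82.197.0/24 -> H0 at depth 24
  add 98.0.0.0/8 -> H0 at depth 8
  Q 128.13.210.40: descend 10 ; hops seen [H1] ; pick H1
  - 98.12.115.20/32 clear@32
  add 98.12.0.0/16 -> H2 at depth 16
  add 126.215.160.0/20 -> H2 at depth 20

== LOOKUPS ==
["H2","H2","H1","H1","H1","H1","H2","H0","H0","H2","H1"]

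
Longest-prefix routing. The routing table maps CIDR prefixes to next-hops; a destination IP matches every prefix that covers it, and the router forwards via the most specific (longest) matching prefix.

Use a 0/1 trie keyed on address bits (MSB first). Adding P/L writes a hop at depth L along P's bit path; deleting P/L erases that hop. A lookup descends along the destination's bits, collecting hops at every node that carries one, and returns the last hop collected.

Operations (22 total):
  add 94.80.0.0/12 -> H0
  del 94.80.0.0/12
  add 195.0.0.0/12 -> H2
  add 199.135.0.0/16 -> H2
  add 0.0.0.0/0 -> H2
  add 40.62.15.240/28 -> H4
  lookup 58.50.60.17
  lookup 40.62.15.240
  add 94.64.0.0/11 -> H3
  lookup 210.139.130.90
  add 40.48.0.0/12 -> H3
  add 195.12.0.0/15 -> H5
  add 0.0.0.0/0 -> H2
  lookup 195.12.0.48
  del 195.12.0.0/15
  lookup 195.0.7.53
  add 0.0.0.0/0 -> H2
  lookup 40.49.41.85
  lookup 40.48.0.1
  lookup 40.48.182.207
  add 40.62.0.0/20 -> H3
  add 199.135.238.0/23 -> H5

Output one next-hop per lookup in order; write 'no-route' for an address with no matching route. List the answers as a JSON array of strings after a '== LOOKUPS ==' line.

Apply in order:
  + 94.80.0.0/12 (H0) depth=12
  del 94.80.0.0/12 (clear depth 12)
  + 195.0.0.0/12 (H2) depth=12
  + 199.135.0.0/16 (H2) depth=16
  + 0.0.0.0/0 (H2) depth=0
  + 40.62.15.240/28 (H4) depth=28
  ? 58.50.60.17  path d0:H2→d1:-→d2:-→d3:-  best=H2
  ? 40.62.15.240  path d0:H2→d1:-→d2:-→d3:-→d4:-→d5:-→d6:-→d7:-→d8:-→d9:-→d10:-→d11:-→d12:-→d13:-→d14:-→d15:-→d16:-→d17:-→d18:-→d19:-→d20:-→d21:-→d22:-→d23:-→d24:-→d25:-→d26:-→d27:-→d28:H4  best=H4
  + 94.64.0.0/11 (H3) depth=11
  ? 210.139.130.90  path d0:H2→d1:-→d2:-→d3:-  best=H2
  + 40.48.0.0/12 (H3) depth=12
  + 195.12.0.0/15 (H5) depth=15
  + 0.0.0.0/0 (H2) depth=0
  ? 195.12.0.48  path d0:H2→d1:-→d2:-→d3:-→d4:-→d5:-→d6:-→d7:-→d8:-→d9:-→d10:-→d11:-→d12:H2→d13:-→d14:-→d15:H5  best=H5
  del 195.12.0.0/15 (clear depth 15)
  ? 195.0.7.53  path d0:H2→d1:-→d2:-→d3:-→d4:-→d5:-→d6:-→d7:-→d8:-→d9:-→d10:-→d11:-→d12:H2  best=H2
  + 0.0.0.0/0 (H2) depth=0
  ? 40.49.41.85  path d0:H2→d1:-→d2:-→d3:-→d4:-→d5:-→d6:-→d7:-→d8:-→d9:-→d10:-→d11:-→d12:H3  best=H3
  ? 40.48.0.1  path d0:H2→d1:-→d2:-→d3:-→d4:-→d5:-→d6:-→d7:-→d8:-→d9:-→d10:-→d11:-→d12:H3  best=H3
  ? 40.48.182.207  path d0:H2→d1:-→d2:-→d3:-→d4:-→d5:-→d6:-→d7:-→d8:-→d9:-→d10:-→d11:-→d12:H3  best=H3
  + 40.62.0.0/20 (H3) depth=20
  + 199.135.238.0/23 (H5) depth=23

== LOOKUPS ==
["H2","H4","H2","H5","H2","H3","H3","H3"]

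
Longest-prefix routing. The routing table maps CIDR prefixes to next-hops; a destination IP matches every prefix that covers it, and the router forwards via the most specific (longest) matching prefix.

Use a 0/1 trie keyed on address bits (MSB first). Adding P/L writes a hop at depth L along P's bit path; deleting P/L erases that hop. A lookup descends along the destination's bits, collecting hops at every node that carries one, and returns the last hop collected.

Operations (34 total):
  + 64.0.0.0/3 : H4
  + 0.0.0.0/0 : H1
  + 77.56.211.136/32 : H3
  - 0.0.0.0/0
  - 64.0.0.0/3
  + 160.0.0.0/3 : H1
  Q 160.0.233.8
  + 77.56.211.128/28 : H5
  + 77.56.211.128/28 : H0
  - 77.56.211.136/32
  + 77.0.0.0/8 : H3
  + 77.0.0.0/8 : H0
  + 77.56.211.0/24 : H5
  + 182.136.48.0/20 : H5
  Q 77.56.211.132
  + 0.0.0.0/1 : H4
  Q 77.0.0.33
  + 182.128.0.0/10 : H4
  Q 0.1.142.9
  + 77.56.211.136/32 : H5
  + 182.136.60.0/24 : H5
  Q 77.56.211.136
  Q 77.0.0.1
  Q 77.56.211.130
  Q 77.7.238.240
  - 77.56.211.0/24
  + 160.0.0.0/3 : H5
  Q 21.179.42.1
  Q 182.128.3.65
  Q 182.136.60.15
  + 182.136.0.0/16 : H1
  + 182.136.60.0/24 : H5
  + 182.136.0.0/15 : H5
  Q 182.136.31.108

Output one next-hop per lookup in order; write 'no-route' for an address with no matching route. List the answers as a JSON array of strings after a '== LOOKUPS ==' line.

Apply in order:
  add 64.0.0.0/3 -> H4 at depth 3
  add 0.0.0.0/0 -> H1 at depth 0
  add 77.56.211.136/32 -> H3 at depth 32
  - 0.0.0.0/0 clear@0
  - 64.0.0.0/3 clear@3
  add 160.0.0.0/3 -> H1 at depth 3
  Q 160.0.233.8: descend 101 ; hops seen [H1] ; pick H1
  add 77.56.211.128/28 -> H5 at depth 28
  add 77.56.211.128/28 -> H0 at depth 28
  - 77.56.211.136/32 clear@32
  add 77.0.0.0/8 -> H3 at depth 8
  add 77.0.0.0/8 -> H0 at depth 8
  add 77.56.211.0/24 -> H5 at depth 24
  add 182.136.48.0/20 -> H5 at depth 20
  Q 77.56.211.132: descend 0100110100111000110100111000 ; hops seen [H0,H5,H0] ; pick H0
  add 0.0.0.0/1 -> H4 at depth 1
  Q 77.0.0.33: descend 0100110100 ; hops seen [H4,H0] ; pick H0
  add 182.128.0.0/10 -> H4 at depth 10
  Q 0.1.142.9: descend 0 ; hops seen [H4] ; pick H4
  add 77.56.211.136/32 -> H5 at depth 32
  add 182.136.60.0/24 -> H5 at depth 24
  Q 77.56.211.136: descend 01001101001110001101001110001000 ; hops seen [H4,H0,H5,H0,H5] ; pick H5
  Q 77.0.0.1: descend 0100110100 ; hops seen [H4,H0] ; pick H0
  Q 77.56.211.130: descend 0100110100111000110100111000 ; hops seen [H4,H0,H5,H0] ; pick H0
  Q 77.7.238.240: descend 0100110100 ; hops seen [H4,H0] ; pick H0
  - 77.56.211.0/24 clear@24
  add 160.0.0.0/3 -> H5 at depth 3
  Q 21.179.42.1: descend 0 ; hops seen [H4] ; pick H4
  Q 182.128.3.65: descend 101101101000 ; hops seen [H5,H4] ; pick H4
  Q 182.136.60.15: descend 101101101000100000111100 ; hops seen [H5,H4,H5,H5] ; pick H5
  add 182.136.0.0/16 -> H1 at depth 16
  add 182.136.60.0/24 -> H5 at depth 24
  add 182.136.0.0/15 -> H5 at depth 15
  Q 182.136.31.108: descend 101101101000100000 ; hops seen [H5,H4,H5,H1] ; pick H1

== LOOKUPS ==
["H1","H0","H0","H4","H5","H0","H0","H0","H4","H4","H5","H1"]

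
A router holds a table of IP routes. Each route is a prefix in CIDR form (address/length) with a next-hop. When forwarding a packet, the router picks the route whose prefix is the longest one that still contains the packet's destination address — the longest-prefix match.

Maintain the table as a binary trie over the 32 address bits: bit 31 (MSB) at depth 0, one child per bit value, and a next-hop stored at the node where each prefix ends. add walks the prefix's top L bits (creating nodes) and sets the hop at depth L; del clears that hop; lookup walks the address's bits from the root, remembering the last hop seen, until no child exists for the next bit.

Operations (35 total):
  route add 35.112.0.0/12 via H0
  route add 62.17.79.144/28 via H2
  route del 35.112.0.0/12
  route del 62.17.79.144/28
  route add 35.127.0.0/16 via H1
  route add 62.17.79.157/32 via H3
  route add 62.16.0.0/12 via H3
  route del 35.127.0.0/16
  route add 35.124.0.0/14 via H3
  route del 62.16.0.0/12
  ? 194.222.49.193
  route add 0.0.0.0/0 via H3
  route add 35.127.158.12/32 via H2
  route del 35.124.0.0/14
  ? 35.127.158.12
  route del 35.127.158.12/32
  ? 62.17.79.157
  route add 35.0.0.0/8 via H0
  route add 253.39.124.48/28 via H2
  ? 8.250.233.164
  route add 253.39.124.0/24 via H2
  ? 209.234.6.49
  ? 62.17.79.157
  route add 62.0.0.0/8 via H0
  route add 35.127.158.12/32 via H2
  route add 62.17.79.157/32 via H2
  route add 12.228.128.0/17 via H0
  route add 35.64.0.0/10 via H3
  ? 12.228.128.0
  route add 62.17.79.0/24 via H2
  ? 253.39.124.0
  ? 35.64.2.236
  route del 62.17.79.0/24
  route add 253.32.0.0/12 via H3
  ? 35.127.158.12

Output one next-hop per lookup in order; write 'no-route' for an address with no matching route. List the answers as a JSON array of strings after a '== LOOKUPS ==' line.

Apply in order:
  + 35.112.0.0/12 (H0) depth=12
  + 62.17.79.144/28 (H2) depth=28
  - 35.112.0.0/12 clear@12
  - 62.17.79.144/28 clear@28
  + 35.127.0.0/16 (H1) depth=16
  + 62.17.79.157/32 (H3) depth=32
  + 62.16.0.0/12 (H3) depth=12
  - 35.127.0.0/16 clear@16
  + 35.124.0.0/14 (H3) depth=14
  - 62.16.0.0/12 clear@12
  ? 194.222.49.193  path d0:-  best=no-route
  + 0.0.0.0/0 (H3) depth=0
  + 35.127.158.12/32 (H2) depth=32
  - 35.124.0.0/14 clear@14
  ? 35.127.158.12  path d0:H3→d1:-→d2:-→d3:-→d4:-→d5:-→d6:-→d7:-→d8:-→d9:-→d10:-→d11:-→d12:-→d13:-→d14:-→d15:-→d16:-→d17:-→d18:-→d19:-→d20:-→d21:-→d22:-→d23:-→d24:-→d25:-→d26:-→d27:-→d28:-→d29:-→d30:-→d31:-→d32:H2  best=H2
  - 35.127.158.12/32 clear@32
  ? 62.17.79.157  path d0:H3→d1:-→d2:-→d3:-→d4:-→d5:-→d6:-→d7:-→d8:-→d9:-→d10:-→d11:-→d12:-→d13:-→d14:-→d15:-→d16:-→d17:-→d18:-→d19:-→d20:-→d21:-→d22:-→d23:-→d24:-→d25:-→d26:-→d27:-→d28:-→d29:-→d30:-→d31:-→d32:H3  best=H3
  + 35.0.0.0/8 (H0) depth=8
  + 253.39.124.48/28 (H2) depth=28
  ? 8.250.233.164  path d0:H3→d1:-→d2:-  best=H3
  + 253.39.124.0/24 (H2) depth=24
  ? 209.234.6.49  path d0:H3→d1:-→d2:-  best=H3
  ? 62.17.79.157  path d0:H3→d1:-→d2:-→d3:-→d4:-→d5:-→d6:-→d7:-→d8:-→d9:-→d10:-→d11:-→d12:-→d13:-→d14:-→d15:-→d16:-→d17:-→d18:-→d19:-→d20:-→d21:-→d22:-→d23:-→d24:-→d25:-→d26:-→d27:-→d28:-→d29:-→d30:-→d31:-→d32:H3  best=H3
  + 62.0.0.0/8 (H0) depth=8
  + 35.127.158.12/32 (H2) depth=32
  + 62.17.79.157/32 (H2) depth=32
  + 12.228.128.0/17 (H0) depth=17
  + 35.64.0.0/10 (H3) depth=10
  ? 12.228.128.0  path d0:H3→d1:-→d2:-→d3:-→d4:-→d5:-→d6:-→d7:-→d8:-→d9:-→d10:-→d11:-→d12:-→d13:-→d14:-→d15:-→d16:-→d17:H0  best=H0
  + 62.17.79.0/24 (H2) depth=24
  ? 253.39.124.0  path d0:H3→d1:-→d2:-→d3:-→d4:-→d5:-→d6:-→d7:-→d8:-→d9:-→d10:-→d11:-→d12:-→d13:-→d14:-→d15:-→d16:-→d17:-→d18:-→d19:-→d20:-→d21:-→d22:-→d23:-→d24:H2→d25:-→d26:-  best=H2
  ? 35.64.2.236  path d0:H3→d1:-→d2:-→d3:-→d4:-→d5:-→d6:-→d7:-→d8:H0→d9:-→d10:H3  best=H3
  - 62.17.79.0/24 clear@24
  + 253.32.0.0/12 (H3) depth=12
  ? 35.127.158.12  path d0:H3→d1:-→d2:-→d3:-→d4:-→d5:-→d6:-→d7:-→d8:H0→d9:-→d10:H3→d11:-→d12:-→d13:-→d14:-→d15:-→d16:-→d17:-→d18:-→d19:-→d20:-→d21:-→d22:-→d23:-→d24:-→d25:-→d26:-→d27:-→d28:-→d29:-→d30:-→d31:-→d32:H2  best=H2

== LOOKUPS ==
["no-route","H2","H3","H3","H3","H3","H0","H2","H3","H2"]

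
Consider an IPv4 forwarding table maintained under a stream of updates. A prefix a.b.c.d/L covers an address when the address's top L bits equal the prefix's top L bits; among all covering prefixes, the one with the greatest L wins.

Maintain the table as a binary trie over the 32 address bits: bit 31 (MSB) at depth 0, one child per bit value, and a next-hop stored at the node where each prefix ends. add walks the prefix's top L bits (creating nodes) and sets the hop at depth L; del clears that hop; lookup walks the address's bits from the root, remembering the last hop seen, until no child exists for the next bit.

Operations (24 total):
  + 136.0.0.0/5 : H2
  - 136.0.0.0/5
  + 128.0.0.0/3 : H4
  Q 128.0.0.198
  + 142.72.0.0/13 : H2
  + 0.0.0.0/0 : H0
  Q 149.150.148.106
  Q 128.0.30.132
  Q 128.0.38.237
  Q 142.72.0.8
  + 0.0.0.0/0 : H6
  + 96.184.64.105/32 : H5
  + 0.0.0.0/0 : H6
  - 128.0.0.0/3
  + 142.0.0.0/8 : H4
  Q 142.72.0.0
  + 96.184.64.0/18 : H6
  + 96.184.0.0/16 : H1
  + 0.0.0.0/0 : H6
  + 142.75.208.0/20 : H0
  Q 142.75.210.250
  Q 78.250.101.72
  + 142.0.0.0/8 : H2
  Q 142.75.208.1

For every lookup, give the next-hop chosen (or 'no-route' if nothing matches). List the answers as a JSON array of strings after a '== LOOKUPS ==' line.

Trace:
  + 136.0.0.0/5 (H2) depth=5
  - 136.0.0.0/5 clear@5
  + 128.0.0.0/3 (H4) depth=3
  ? 128.0.0.198  path d0:-→d1:-→d2:-→d3:H4→d4:-  best=H4
  + 142.72.0.0/13 (H2) depth=13
  + 0.0.0.0/0 (H0) depth=0
  ? 149.150.148.106  path d0:H0→d1:-→d2:-→d3:H4  best=H4
  ? 128.0.30.132  path d0:H0→d1:-→d2:-→d3:H4→d4:-  best=H4
  ? 128.0.38.237  path d0:H0→d1:-→d2:-→d3:H4→d4:-  best=H4
  ? 142.72.0.8  path d0:H0→d1:-→d2:-→d3:H4→d4:-→d5:-→d6:-→d7:-→d8:-→d9:-→d10:-→d11:-→d12:-→d13:H2  best=H2
  + 0.0.0.0/0 (H6) depth=0
  + 96.184.64.105/32 (H5) depth=32
  + 0.0.0.0/0 (H6) depth=0
  - 128.0.0.0/3 clear@3
  + 142.0.0.0/8 (H4) depth=8
  ? 142.72.0.0  path d0:H6→d1:-→d2:-→d3:-→d4:-→d5:-→d6:-→d7:-→d8:H4→d9:-→d10:-→d11:-→d12:-→d13:H2  best=H2
  + 96.184.64.0/18 (H6) depth=18
  + 96.184.0.0/16 (H1) depth=16
  + 0.0.0.0/0 (H6) depth=0
  + 142.75.208.0/20 (H0) depth=20
  ? 142.75.210.250  path d0:H6→d1:-→d2:-→d3:-→d4:-→d5:-→d6:-→d7:-→d8:H4→d9:-→d10:-→d11:-→d12:-→d13:H2→d14:-→d15:-→d16:-→d17:-→d18:-→d19:-→d20:H0  best=H0
  ? 78.250.101.72  path d0:H6→d1:-→d2:-  best=H6
  + 142.0.0.0/8 (H2) depth=8
  ? 142.75.208.1  path d0:H6→d1:-→d2:-→d3:-→d4:-→d5:-→d6:-→d7:-→d8:H2→d9:-→d10:-→d11:-→d12:-→d13:H2→d14:-→d15:-→d16:-→d17:-→d18:-→d19:-→d20:H0  best=H0

== LOOKUPS ==
["H4","H4","H4","H4","H2","H2","H0","H6","H0"]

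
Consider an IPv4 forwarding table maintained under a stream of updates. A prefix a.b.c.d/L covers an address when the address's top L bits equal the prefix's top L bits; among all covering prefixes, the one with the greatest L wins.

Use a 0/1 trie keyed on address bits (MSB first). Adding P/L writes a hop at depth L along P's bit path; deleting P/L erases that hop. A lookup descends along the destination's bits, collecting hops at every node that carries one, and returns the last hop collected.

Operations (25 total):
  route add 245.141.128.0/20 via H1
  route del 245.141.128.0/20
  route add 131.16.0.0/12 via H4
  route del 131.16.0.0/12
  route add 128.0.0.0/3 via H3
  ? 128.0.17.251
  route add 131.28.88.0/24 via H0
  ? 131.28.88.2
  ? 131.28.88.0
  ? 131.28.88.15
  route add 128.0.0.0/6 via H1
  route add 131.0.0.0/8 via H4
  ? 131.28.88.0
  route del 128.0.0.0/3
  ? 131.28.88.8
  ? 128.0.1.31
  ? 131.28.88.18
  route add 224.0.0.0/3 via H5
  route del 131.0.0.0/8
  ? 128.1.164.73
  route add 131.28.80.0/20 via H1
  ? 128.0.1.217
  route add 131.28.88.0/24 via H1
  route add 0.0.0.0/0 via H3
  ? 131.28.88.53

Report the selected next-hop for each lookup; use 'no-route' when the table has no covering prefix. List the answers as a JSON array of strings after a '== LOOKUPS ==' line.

Process each operation:
  + 245.141.128.0/20 (H1) depth=20
  - 245.141.128.0/20 clear@20
  + 131.16.0.0/12 (H4) depth=12
  - 131.16.0.0/12 clear@12
  + 128.0.0.0/3 (H3) depth=3
  lookup 128.0.17.251: bits 100000 walk d0:-→d1:-→d2:-→d3:H3→d4:-→d5:-→d6:- -> H3
  + 131.28.88.0/24 (H0) depth=24
  lookup 131.28.88.2: bits 100000110001110001011000 walk d0:-→d1:-→d2:-→d3:H3→d4:-→d5:-→d6:-→d7:-→d8:-→d9:-→d10:-→d11:-→d12:-→d13:-→d14:-→d15:-→d16:-→d17:-→d18:-→d19:-→d20:-→d21:-→d22:-→d23:-→d24:H0 -> H0
  lookup 131.28.88.0: bits 100000110001110001011000 walk d0:-→d1:-→d2:-→d3:H3→d4:-→d5:-→d6:-→d7:-→d8:-→d9:-→d10:-→d11:-→d12:-→d13:-→d14:-→d15:-→d16:-→d17:-→d18:-→d19:-→d20:-→d21:-→d22:-→d23:-→d24:H0 -> H0
  lookup 131.28.88.15: bits 100000110001110001011000 walk d0:-→d1:-→d2:-→d3:H3→d4:-→d5:-→d6:-→d7:-→d8:-→d9:-→d10:-→d11:-→d12:-→d13:-→d14:-→d15:-→d16:-→d17:-→d18:-→d19:-→d20:-→d21:-→d22:-→d23:-→d24:H0 -> H0
  + 128.0.0.0/6 (H1) depth=6
  + 131.0.0.0/8 (H4) depth=8
  lookup 131.28.88.0: bits 100000110001110001011000 walk d0:-→d1:-→d2:-→d3:H3→d4:-→d5:-→d6:H1→d7:-→d8:H4→d9:-→d10:-→d11:-→d12:-→d13:-→d14:-→d15:-→d16:-→d17:-→d18:-→d19:-→d20:-→d21:-→d22:-→d23:-→d24:H0 -> H0
  - 128.0.0.0/3 clear@3
  lookup 131.28.88.8: bits 100000110001110001011000 walk d0:-→d1:-→d2:-→d3:-→d4:-→d5:-→d6:H1→d7:-→d8:H4→d9:-→d10:-→d11:-→d12:-→d13:-→d14:-→d15:-→d16:-→d17:-→d18:-→d19:-→d20:-→d21:-→d22:-→d23:-→d24:H0 -> H0
  lookup 128.0.1.31: bits 100000 walk d0:-→d1:-→d2:-→d3:-→d4:-→d5:-→d6:H1 -> H1
  lookup 131.28.88.18: bits 100000110001110001011000 walk d0:-→d1:-→d2:-→d3:-→d4:-→d5:-→d6:H1→d7:-→d8:H4→d9:-→d10:-→d11:-→d12:-→d13:-→d14:-→d15:-→d16:-→d17:-→d18:-→d19:-→d20:-→d21:-→d22:-→d23:-→d24:H0 -> H0
  + 224.0.0.0/3 (H5) depth=3
  - 131.0.0.0/8 clear@8
  lookup 128.1.164.73: bits 100000 walk d0:-→d1:-→d2:-→d3:-→d4:-→d5:-→d6:H1 -> H1
  + 131.28.80.0/20 (H1) depth=20
  lookup 128.0.1.217: bits 100000 walk d0:-→d1:-→d2:-→d3:-→d4:-→d5:-→d6:H1 -> H1
  + 131.28.88.0/24 (H1) depth=24
  + 0.0.0.0/0 (H3) depth=0
  lookup 131.28.88.53: bits 100000110001110001011000 walk d0:H3→d1:-→d2:-→d3:-→d4:-→d5:-→d6:H1→d7:-→d8:-→d9:-→d10:-→d11:-→d12:-→d13:-→d14:-→d15:-→d16:-→d17:-→d18:-→d19:-→d20:H1→d21:-→d22:-→d23:-→d24:H1 -> H1

== LOOKUPS ==
["H3","H0","H0","H0","H0","H0","H1","H0","H1","H1","H1"]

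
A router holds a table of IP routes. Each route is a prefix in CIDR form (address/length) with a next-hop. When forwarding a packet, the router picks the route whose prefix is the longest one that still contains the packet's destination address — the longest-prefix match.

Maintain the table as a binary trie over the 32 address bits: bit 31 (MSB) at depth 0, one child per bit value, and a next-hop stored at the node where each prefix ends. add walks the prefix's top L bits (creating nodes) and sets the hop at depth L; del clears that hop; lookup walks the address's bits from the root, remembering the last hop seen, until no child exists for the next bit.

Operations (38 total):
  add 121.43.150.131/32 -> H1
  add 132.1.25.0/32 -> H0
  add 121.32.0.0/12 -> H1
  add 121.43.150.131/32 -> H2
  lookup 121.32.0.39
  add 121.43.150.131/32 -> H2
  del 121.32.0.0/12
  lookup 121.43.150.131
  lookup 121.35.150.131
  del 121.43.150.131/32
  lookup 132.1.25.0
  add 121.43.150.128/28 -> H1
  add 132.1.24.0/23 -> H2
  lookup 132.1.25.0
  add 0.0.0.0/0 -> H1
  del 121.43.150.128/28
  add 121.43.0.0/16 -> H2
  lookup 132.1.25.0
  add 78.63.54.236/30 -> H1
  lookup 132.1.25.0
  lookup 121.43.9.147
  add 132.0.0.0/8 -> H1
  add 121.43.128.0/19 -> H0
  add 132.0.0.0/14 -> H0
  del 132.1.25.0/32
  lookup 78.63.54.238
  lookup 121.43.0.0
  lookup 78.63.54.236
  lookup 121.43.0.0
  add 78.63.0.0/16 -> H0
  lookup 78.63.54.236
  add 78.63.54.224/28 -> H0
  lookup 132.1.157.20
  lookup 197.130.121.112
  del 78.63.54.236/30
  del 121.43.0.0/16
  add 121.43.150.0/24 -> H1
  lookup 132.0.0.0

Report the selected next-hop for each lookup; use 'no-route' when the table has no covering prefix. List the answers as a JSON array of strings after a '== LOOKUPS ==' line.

Process each operation:
  + 121.43.150.131/32 (H1) depth=32
  + 132.1.25.0/32 (H0) depth=32
  + 121.32.0.0/12 (H1) depth=12
  + 121.43.150.131/32 (H2) depth=32
  Q 121.32.0.39: descend 011110010010 ; hops seen [H1] ; pick H1
  + 121.43.150.131/32 (H2) depth=32
  del 121.32.0.0/12 (clear depth 12)
  Q 121.43.150.131: descend 01111001001010111001011010000011 ; hops seen [H2] ; pick H2
  Q 121.35.150.131: descend 011110010010 ; hops seen [∅] ; pick no-route
  del 121.43.150.131/32 (clear depth 32)
  Q 132.1.25.0: descend 10000100000000010001100100000000 ; hops seen [H0] ; pick H0
  + 121.43.150.128/28 (H1) depth=28
  + 132.1.24.0/23 (H2) depth=23
  Q 132.1.25.0: descend 10000100000000010001100100000000 ; hops seen [H2,H0] ; pick H0
  + 0.0.0.0/0 (H1) depth=0
  del 121.43.150.128/28 (clear depth 28)
  + 121.43.0.0/16 (H2) depth=16
  Q 132.1.25.0: descend 10000100000000010001100100000000 ; hops seen [H1,H2,H0] ; pick H0
  + 78.63.54.236/30 (H1) depth=30
  Q 132.1.25.0: descend 10000100000000010001100100000000 ; hops seen [H1,H2,H0] ; pick H0
  Q 121.43.9.147: descend 0111100100101011 ; hops seen [H1,H2] ; pick H2
  + 132.0.0.0/8 (H1) depth=8
  + 121.43.128.0/19 (H0) depth=19
  + 132.0.0.0/14 (H0) depth=14
  del 132.1.25.0/32 (clear depth 32)
  Q 78.63.54.238: descend 010011100011111100110110111011 ; hops seen [H1,H1] ; pick H1
  Q 121.43.0.0: descend 0111100100101011 ; hops seen [H1,H2] ; pick H2
  Q 78.63.54.236: descend 010011100011111100110110111011 ; hops seen [H1,H1] ; pick H1
  Q 121.43.0.0: descend 0111100100101011 ; hops seen [H1,H2] ; pick H2
  + 78.63.0.0/16 (H0) depth=16
  Q 78.63.54.236: descend 010011100011111100110110111011 ; hops seen [H1,H0,H1] ; pick H1
  + 78.63.54.224/28 (H0) depth=28
  Q 132.1.157.20: descend 1000010000000001 ; hops seen [H1,H1,H0] ; pick H0
  Q 197.130.121.112: descend 1 ; hops seen [H1] ; pick H1
  del 78.63.54.236/30 (clear depth 30)
  del 121.43.0.0/16 (clear depth 16)
  + 121.43.150.0/24 (H1) depth=24
  Q 132.0.0.0: descend 100001000000000 ; hops seen [H1,H1,H0] ; pick H0

== LOOKUPS ==
["H1","H2","no-route","H0","H0","H0","H0","H2","H1","H2","H1","H2","H1","H0","H1","H0"]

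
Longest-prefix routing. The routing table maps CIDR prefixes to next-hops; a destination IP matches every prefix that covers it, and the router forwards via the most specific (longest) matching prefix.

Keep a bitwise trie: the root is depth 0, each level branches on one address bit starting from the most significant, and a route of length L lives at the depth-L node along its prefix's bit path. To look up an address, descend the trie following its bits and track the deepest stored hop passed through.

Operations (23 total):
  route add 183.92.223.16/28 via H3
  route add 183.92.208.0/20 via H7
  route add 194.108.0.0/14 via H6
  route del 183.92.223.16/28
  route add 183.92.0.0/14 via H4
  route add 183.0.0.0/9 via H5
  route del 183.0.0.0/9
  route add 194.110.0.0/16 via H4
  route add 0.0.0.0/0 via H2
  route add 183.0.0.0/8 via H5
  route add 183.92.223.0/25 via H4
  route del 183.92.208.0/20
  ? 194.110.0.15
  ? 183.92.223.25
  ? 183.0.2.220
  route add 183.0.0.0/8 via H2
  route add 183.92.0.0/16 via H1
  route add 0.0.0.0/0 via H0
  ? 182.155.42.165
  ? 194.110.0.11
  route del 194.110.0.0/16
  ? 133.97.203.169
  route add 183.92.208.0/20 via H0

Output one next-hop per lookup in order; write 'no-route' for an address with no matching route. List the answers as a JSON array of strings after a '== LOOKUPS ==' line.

Apply in order:
  + 183.92.223.16/28 (H3) depth=28
  + 183.92.208.0/20 (H7) depth=20
  + 194.108.0.0/14 (H6) depth=14
  del 183.92.223.16/28 (clear depth 28)
  + 183.92.0.0/14 (H4) depth=14
  + 183.0.0.0/9 (H5) depth=9
  del 183.0.0.0/9 (clear depth 9)
  + 194.110.0.0/16 (H4) depth=16
  + 0.0.0.0/0 (H2) depth=0
  + 183.0.0.0/8 (H5) depth=8
  + 183.92.223.0/25 (H4) depth=25
  del 183.92.208.0/20 (clear depth 20)
  lookup 194.110.0.15: bits 1100001001101110 walk d0:H2→d1:-→d2:-→d3:-→d4:-→d5:-→d6:-→d7:-→d8:-→d9:-→d10:-→d11:-→d12:-→d13:-→d14:H6→d15:-→d16:H4 -> H4
  lookup 183.92.223.25: bits 1011011101011100110111110001 walk d0:H2→d1:-→d2:-→d3:-→d4:-→d5:-→d6:-→d7:-→d8:H5→d9:-→d10:-→d11:-→d12:-→d13:-→d14:H4→d15:-→d16:-→d17:-→d18:-→d19:-→d20:-→d21:-→d22:-→d23:-→d24:-→d25:H4→d26:-→d27:-→d28:- -> H4
  lookup 183.0.2.220: bits 101101110 walk d0:H2→d1:-→d2:-→d3:-→d4:-→d5:-→d6:-→d7:-→d8:H5→d9:- -> H5
  + 183.0.0.0/8 (H2) depth=8
  + 183.92.0.0/16 (H1) depth=16
  + 0.0.0.0/0 (H0) depth=0
  lookup 182.155.42.165: bits 1011011 walk d0:H0→d1:-→d2:-→d3:-→d4:-→d5:-→d6:-→d7:- -> H0
  lookup 194.110.0.11: bits 1100001001101110 walk d0:H0→d1:-→d2:-→d3:-→d4:-→d5:-→d6:-→d7:-→d8:-→d9:-→d10:-→d11:-→d12:-→d13:-→d14:H6→d15:-→d16:H4 -> H4
  del 194.110.0.0/16 (clear depth 16)
  lookup 133.97.203.169: bits 10 walk d0:H0→d1:-→d2:- -> H0
  + 183.92.208.0/20 (H0) depth=20

== LOOKUPS ==
["H4","H4","H5","H0","H4","H0"]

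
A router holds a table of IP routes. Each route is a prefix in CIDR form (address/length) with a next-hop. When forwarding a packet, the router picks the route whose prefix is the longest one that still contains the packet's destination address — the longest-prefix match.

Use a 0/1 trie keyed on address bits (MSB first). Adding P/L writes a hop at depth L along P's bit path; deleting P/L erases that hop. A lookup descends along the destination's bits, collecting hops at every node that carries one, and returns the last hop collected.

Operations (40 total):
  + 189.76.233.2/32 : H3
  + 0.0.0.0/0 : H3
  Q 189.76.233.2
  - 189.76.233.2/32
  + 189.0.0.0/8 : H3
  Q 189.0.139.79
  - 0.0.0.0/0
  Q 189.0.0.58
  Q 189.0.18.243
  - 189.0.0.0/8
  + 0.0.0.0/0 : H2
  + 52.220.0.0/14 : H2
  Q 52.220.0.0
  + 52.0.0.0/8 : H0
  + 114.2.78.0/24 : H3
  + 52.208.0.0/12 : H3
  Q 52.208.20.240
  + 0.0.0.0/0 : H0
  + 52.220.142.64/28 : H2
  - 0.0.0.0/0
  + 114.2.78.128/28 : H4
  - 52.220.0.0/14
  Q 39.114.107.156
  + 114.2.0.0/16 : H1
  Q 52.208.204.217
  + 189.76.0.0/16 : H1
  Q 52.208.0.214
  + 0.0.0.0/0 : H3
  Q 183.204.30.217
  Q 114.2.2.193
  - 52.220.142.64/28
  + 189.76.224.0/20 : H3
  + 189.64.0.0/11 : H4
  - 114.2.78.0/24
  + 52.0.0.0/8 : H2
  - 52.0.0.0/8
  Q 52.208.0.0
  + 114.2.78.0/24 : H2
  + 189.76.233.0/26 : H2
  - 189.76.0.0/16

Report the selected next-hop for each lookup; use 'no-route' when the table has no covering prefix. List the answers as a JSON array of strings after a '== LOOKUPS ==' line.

Process each operation:
  add 189.76.233.2/32 -> H3 at depth 32
  add 0.0.0.0/0 -> H3 at depth 0
  lookup 189.76.233.2: bits 10111101010011001110100100000010 walk d0:H3→d1:-→d2:-→d3:-→d4:-→d5:-→d6:-→d7:-→d8:-→d9:-→d10:-→d11:-→d12:-→d13:-→d14:-→d15:-→d16:-→d17:-→d18:-→d19:-→d20:-→d21:-→d22:-→d23:-→d24:-→d25:-→d26:-→d27:-→d28:-→d29:-→d30:-→d31:-→d32:H3 -> H3
  del 189.76.233.2/32 (clear depth 32)
  add 189.0.0.0/8 -> H3 at depth 8
  lookup 189.0.139.79: bits 101111010 walk d0:H3→d1:-→d2:-→d3:-→d4:-→d5:-→d6:-→d7:-→d8:H3→d9:- -> H3
  del 0.0.0.0/0 (clear depth 0)
  lookup 189.0.0.58: bits 101111010 walk d0:-→d1:-→d2:-→d3:-→d4:-→d5:-→d6:-→d7:-→d8:H3→d9:- -> H3
  lookup 189.0.18.243: bits 101111010 walk d0:-→d1:-→d2:-→d3:-→d4:-→d5:-→d6:-→d7:-→d8:H3→d9:- -> H3
  del 189.0.0.0/8 (clear depth 8)
  add 0.0.0.0/0 -> H2 at depth 0
  add 52.220.0.0/14 -> H2 at depth 14
  lookup 52.220.0.0: bits 00110100110111 walk d0:H2→d1:-→d2:-→d3:-→d4:-→d5:-→d6:-→d7:-→d8:-→d9:-→d10:-→d11:-→d12:-→d13:-→d14:H2 -> H2
  add 52.0.0.0/8 -> H0 at depth 8
  add 114.2.78.0/24 -> H3 at depth 24
  add 52.208.0.0/12 -> H3 at depth 12
  lookup 52.208.20.240: bits 001101001101 walk d0:H2→d1:-→d2:-→d3:-→d4:-→d5:-→d6:-→d7:-→d8:H0→d9:-→d10:-→d11:-→d12:H3 -> H3
  add 0.0.0.0/0 -> H0 at depth 0
  add 52.220.142.64/28 -> H2 at depth 28
  del 0.0.0.0/0 (clear depth 0)
  add 114.2.78.128/28 -> H4 at depth 28
  del 52.220.0.0/14 (clear depth 14)
  lookup 39.114.107.156: bits 001 walk d0:-→d1:-→d2:-→d3:- -> no-route
  add 114.2.0.0/16 -> H1 at depth 16
  lookup 52.208.204.217: bits 001101001101 walk d0:-→d1:-→d2:-→d3:-→d4:-→d5:-→d6:-→d7:-→d8:H0→d9:-→d10:-→d11:-→d12:H3 -> H3
  add 189.76.0.0/16 -> H1 at depth 16
  lookup 52.208.0.214: bits 001101001101 walk d0:-→d1:-→d2:-→d3:-→d4:-→d5:-→d6:-→d7:-→d8:H0→d9:-→d10:-→d11:-→d12:H3 -> H3
  add 0.0.0.0/0 -> H3 at depth 0
  lookup 183.204.30.217: bits 1011 walk d0:H3→d1:-→d2:-→d3:-→d4:- -> H3
  lookup 114.2.2.193: bits 01110010000000100 walk d0:H3→d1:-→d2:-→d3:-→d4:-→d5:-→d6:-→d7:-→d8:-→d9:-→d10:-→d11:-→d12:-→d13:-→d14:-→d15:-→d16:H1→d17:- -> H1
  del 52.220.142.64/28 (clear depth 28)
  add 189.76.224.0/20 -> H3 at depth 20
  add 189.64.0.0/11 -> H4 at depth 11
  del 114.2.78.0/24 (clear depth 24)
  add 52.0.0.0/8 -> H2 at depth 8
  del 52.0.0.0/8 (clear depth 8)
  lookup 52.208.0.0: bits 001101001101 walk d0:H3→d1:-→d2:-→d3:-→d4:-→d5:-→d6:-→d7:-→d8:-→d9:-→d10:-→d11:-→d12:H3 -> H3
  add 114.2.78.0/24 -> H2 at depth 24
  add 189.76.233.0/26 -> H2 at depth 26
  del 189.76.0.0/16 (clear depth 16)

== LOOKUPS ==
["H3","H3","H3","H3","H2","H3","no-route","H3","H3","H3","H1","H3"]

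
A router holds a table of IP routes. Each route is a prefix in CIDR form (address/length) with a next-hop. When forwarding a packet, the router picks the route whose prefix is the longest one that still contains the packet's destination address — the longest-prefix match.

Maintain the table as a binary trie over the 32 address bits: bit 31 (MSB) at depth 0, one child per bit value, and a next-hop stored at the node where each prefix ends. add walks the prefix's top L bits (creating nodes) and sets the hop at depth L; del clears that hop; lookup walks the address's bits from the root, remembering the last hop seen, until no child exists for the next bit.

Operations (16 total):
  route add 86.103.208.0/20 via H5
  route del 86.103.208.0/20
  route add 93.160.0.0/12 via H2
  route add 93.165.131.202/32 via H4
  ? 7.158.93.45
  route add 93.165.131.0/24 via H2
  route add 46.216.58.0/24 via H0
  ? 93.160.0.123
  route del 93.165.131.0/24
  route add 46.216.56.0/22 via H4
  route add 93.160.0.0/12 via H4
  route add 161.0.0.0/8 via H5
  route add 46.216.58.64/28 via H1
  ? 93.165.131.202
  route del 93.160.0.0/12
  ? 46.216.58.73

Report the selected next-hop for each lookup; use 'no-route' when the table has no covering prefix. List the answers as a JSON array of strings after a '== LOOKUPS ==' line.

Process each operation:
  add 86.103.208.0/20 -> H5 at depth 20
  - 86.103.208.0/20 clear@20
  add 93.160.0.0/12 -> H2 at depth 12
  add 93.165.131.202/32 -> H4 at depth 32
  Q 7.158.93.45: descend 0 ; hops seen [∅] ; pick no-route
  add 93.165.131.0/24 -> H2 at depth 24
  add 46.216.58.0/24 -> H0 at depth 24
  Q 93.160.0.123: descend 0101110110100 ; hops seen [H2] ; pick H2
  - 93.165.131.0/24 clear@24
  add 46.216.56.0/22 -> H4 at depth 22
  add 93.160.0.0/12 -> H4 at depth 12
  add 161.0.0.0/8 -> H5 at depth 8
  add 46.216.58.64/28 -> H1 at depth 28
  Q 93.165.131.202: descend 01011101101001011000001111001010 ; hops seen [H4,H4] ; pick H4
  - 93.160.0.0/12 clear@12
  Q 46.216.58.73: descend 0010111011011000001110100100 ; hops seen [H4,H0,H1] ; pick H1

== LOOKUPS ==
["no-route","H2","H4","H1"]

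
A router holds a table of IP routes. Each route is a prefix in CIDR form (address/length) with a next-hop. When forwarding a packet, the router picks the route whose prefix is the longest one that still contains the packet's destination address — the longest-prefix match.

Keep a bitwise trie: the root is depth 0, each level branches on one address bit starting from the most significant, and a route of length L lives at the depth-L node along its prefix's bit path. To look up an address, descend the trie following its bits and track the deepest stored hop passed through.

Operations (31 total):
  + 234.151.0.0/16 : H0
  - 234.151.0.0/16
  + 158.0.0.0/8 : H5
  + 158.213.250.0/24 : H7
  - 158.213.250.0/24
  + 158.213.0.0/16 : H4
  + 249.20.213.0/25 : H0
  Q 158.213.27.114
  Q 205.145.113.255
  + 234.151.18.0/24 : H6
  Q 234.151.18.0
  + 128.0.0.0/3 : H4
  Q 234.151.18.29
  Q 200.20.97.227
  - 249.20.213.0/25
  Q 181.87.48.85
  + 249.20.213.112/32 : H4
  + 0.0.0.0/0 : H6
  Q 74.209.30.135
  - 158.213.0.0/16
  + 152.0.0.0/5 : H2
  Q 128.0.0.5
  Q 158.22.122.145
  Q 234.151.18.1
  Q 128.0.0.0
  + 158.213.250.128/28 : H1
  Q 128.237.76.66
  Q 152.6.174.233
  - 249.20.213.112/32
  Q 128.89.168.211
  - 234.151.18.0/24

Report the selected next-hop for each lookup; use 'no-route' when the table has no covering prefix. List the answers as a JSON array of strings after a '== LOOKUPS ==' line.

Apply in order:
  add 234.151.0.0/16 -> H0 at depth 16
  del 234.151.0.0/16 (clear depth 16)
  add 158.0.0.0/8 -> H5 at depth 8
  add 158.213.250.0/24 -> H7 at depth 24
  del 158.213.250.0/24 (clear depth 24)
  add 158.213.0.0/16 -> H4 at depth 16
  add 249.20.213.0/25 -> H0 at depth 25
  Q 158.213.27.114: descend 1001111011010101 ; hops seen [H5,H4] ; pick H4
  Q 205.145.113.255: descend 11 ; hops seen [∅] ; pick no-route
  add 234.151.18.0/24 -> H6 at depth 24
  Q 234.151.18.0: descend 111010101001011100010010 ; hops seen [H6] ; pick H6
  add 128.0.0.0/3 -> H4 at depth 3
  Q 234.151.18.29: descend 111010101001011100010010 ; hops seen [H6] ; pick H6
  Q 200.20.97.227: descend 11 ; hops seen [∅] ; pick no-route
  del 249.20.213.0/25 (clear depth 25)
  Q 181.87.48.85: descend 10 ; hops seen [∅] ; pick no-route
  add 249.20.213.112/32 -> H4 at depth 32
  add 0.0.0.0/0 -> H6 at depth 0
  Q 74.209.30.135: descend ε ; hops seen [H6] ; pick H6
  del 158.213.0.0/16 (clear depth 16)
  add 152.0.0.0/5 -> H2 at depth 5
  Q 128.0.0.5: descend 100 ; hops seen [H6,H4] ; pick H4
  Q 158.22.122.145: descend 10011110 ; hops seen [H6,H4,H2,H5] ; pick H5
  Q 234.151.18.1: descend 111010101001011100010010 ; hops seen [H6,H6] ; pick H6
  Q 128.0.0.0: descend 100 ; hops seen [H6,H4] ; pick H4
  add 158.213.250.128/28 -> H1 at depth 28
  Q 128.237.76.66: descend 100 ; hops seen [H6,H4] ; pick H4
  Q 152.6.174.233: descend 10011 ; hops seen [H6,H4,H2] ; pick H2
  del 249.20.213.112/32 (clear depth 32)
  Q 128.89.168.211: descend 100 ; hops seen [H6,H4] ; pick H4
  del 234.151.18.0/24 (clear depth 24)

== LOOKUPS ==
["H4","no-route","H6","H6","no-route","no-route","H6","H4","H5","H6","H4","H4","H2","H4"]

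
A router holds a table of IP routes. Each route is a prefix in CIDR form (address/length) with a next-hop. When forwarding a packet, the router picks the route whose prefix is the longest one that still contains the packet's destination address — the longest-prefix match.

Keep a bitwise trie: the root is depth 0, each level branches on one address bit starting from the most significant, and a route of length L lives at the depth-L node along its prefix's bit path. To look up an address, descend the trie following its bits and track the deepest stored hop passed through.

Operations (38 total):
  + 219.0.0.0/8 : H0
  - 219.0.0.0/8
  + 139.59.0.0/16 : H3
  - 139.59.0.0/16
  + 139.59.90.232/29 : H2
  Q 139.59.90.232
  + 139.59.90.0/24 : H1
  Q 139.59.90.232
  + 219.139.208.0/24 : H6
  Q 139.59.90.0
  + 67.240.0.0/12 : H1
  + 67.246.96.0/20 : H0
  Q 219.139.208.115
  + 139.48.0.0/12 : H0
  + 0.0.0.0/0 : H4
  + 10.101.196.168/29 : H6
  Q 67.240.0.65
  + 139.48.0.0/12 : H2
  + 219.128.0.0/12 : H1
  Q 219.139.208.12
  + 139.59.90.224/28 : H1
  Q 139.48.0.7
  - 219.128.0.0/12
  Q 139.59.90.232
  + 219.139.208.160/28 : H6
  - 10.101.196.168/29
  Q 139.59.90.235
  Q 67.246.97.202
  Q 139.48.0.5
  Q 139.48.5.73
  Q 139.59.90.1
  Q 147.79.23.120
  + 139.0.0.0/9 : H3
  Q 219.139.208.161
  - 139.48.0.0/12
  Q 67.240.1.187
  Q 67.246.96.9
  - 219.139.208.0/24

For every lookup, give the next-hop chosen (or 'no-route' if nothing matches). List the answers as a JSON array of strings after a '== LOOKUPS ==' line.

Apply in order:
  add 219.0.0.0/8 -> H0 at depth 8
  del 219.0.0.0/8 (clear depth 8)
  add 139.59.0.0/16 -> H3 at depth 16
  del 139.59.0.0/16 (clear depth 16)
  add 139.59.90.232/29 -> H2 at depth 29
  lookup 139.59.90.232: bits 10001011001110110101101011101 walk d0:-→d1:-→d2:-→d3:-→d4:-→d5:-→d6:-→d7:-→d8:-→d9:-→d10:-→d11:-→d12:-→d13:-→d14:-→d15:-→d16:-→d17:-→d18:-→d19:-→d20:-→d21:-→d22:-→d23:-→d24:-→d25:-→d26:-→d27:-→d28:-→d29:H2 -> H2
  add 139.59.90.0/24 -> H1 at depth 24
  lookup 139.59.90.232: bits 10001011001110110101101011101 walk d0:-→d1:-→d2:-→d3:-→d4:-→d5:-→d6:-→d7:-→d8:-→d9:-→d10:-→d11:-→d12:-→d13:-→d14:-→d15:-→d16:-→d17:-→d18:-→d19:-→d20:-→d21:-→d22:-→d23:-→d24:H1→d25:-→d26:-→d27:-→d28:-→d29:H2 -> H2
  add 219.139.208.0/24 -> H6 at depth 24
  lookup 139.59.90.0: bits 100010110011101101011010 walk d0:-→d1:-→d2:-→d3:-→d4:-→d5:-→d6:-→d7:-→d8:-→d9:-→d10:-→d11:-→d12:-→d13:-→d14:-→d15:-→d16:-→d17:-→d18:-→d19:-→d20:-→d21:-→d22:-→d23:-→d24:H1 -> H1
  add 67.240.0.0/12 -> H1 at depth 12
  add 67.246.96.0/20 -> H0 at depth 20
  lookup 219.139.208.115: bits 110110111000101111010000 walk d0:-→d1:-→d2:-→d3:-→d4:-→d5:-→d6:-→d7:-→d8:-→d9:-→d10:-→d11:-→d12:-→d13:-→d14:-→d15:-→d16:-→d17:-→d18:-→d19:-→d20:-→d21:-→d22:-→d23:-→d24:H6 -> H6
  add 139.48.0.0/12 -> H0 at depth 12
  add 0.0.0.0/0 -> H4 at depth 0
  add 10.101.196.168/29 -> H6 at depth 29
  lookup 67.240.0.65: bits 0100001111110 walk d0:H4→d1:-→d2:-→d3:-→d4:-→d5:-→d6:-→d7:-→d8:-→d9:-→d10:-→d11:-→d12:H1→d13:- -> H1
  add 139.48.0.0/12 -> H2 at depth 12
  add 219.128.0.0/12 -> H1 at depth 12
  lookup 219.139.208.12: bits 110110111000101111010000 walk d0:H4→d1:-→d2:-→d3:-→d4:-→d5:-→d6:-→d7:-→d8:-→d9:-→d10:-→d11:-→d12:H1→d13:-→d14:-→d15:-→d16:-→d17:-→d18:-→d19:-→d20:-→d21:-→d22:-→d23:-→d24:H6 -> H6
  add 139.59.90.224/28 -> H1 at depth 28
  lookup 139.48.0.7: bits 100010110011 walk d0:H4→d1:-→d2:-→d3:-→d4:-→d5:-→d6:-→d7:-→d8:-→d9:-→d10:-→d11:-→d12:H2 -> H2
  del 219.128.0.0/12 (clear depth 12)
  lookup 139.59.90.232: bits 10001011001110110101101011101 walk d0:H4→d1:-→d2:-→d3:-→d4:-→d5:-→d6:-→d7:-→d8:-→d9:-→d10:-→d11:-→d12:H2→d13:-→d14:-→d15:-→d16:-→d17:-→d18:-→d19:-→d20:-→d21:-→d22:-→d23:-→d24:H1→d25:-→d26:-→d27:-→d28:H1→d29:H2 -> H2
  add 219.139.208.160/28 -> H6 at depth 28
  del 10.101.196.168/29 (clear depth 29)
  lookup 139.59.90.235: bits 10001011001110110101101011101 walk d0:H4→d1:-→d2:-→d3:-→d4:-→d5:-→d6:-→d7:-→d8:-→d9:-→d10:-→d11:-→d12:H2→d13:-→d14:-→d15:-→d16:-→d17:-→d18:-→d19:-→d20:-→d21:-→d22:-→d23:-→d24:H1→d25:-→d26:-→d27:-→d28:H1→d29:H2 -> H2
  lookup 67.246.97.202: bits 01000011111101100110 walk d0:H4→d1:-→d2:-→d3:-→d4:-→d5:-→d6:-→d7:-→d8:-→d9:-→d10:-→d11:-→d12:H1→d13:-→d14:-→d15:-→d16:-→d17:-→d18:-→d19:-→d20:H0 -> H0
  lookup 139.48.0.5: bits 100010110011 walk d0:H4→d1:-→d2:-→d3:-→d4:-→d5:-→d6:-→d7:-→d8:-→d9:-→d10:-→d11:-→d12:H2 -> H2
  lookup 139.48.5.73: bits 100010110011 walk d0:H4→d1:-→d2:-→d3:-→d4:-→d5:-→d6:-→d7:-→d8:-→d9:-→d10:-→d11:-→d12:H2 -> H2
  lookup 139.59.90.1: bits 100010110011101101011010 walk d0:H4→d1:-→d2:-→d3:-→d4:-→d5:-→d6:-→d7:-→d8:-→d9:-→d10:-→d11:-→d12:H2→d13:-→d14:-→d15:-→d16:-→d17:-→d18:-→d19:-→d20:-→d21:-→d22:-→d23:-→d24:H1 -> H1
  lookup 147.79.23.120: bits 100 walk d0:H4→d1:-→d2:-→d3:- -> H4
  add 139.0.0.0/9 -> H3 at depth 9
  lookup 219.139.208.161: bits 1101101110001011110100001010 walk d0:H4→d1:-→d2:-→d3:-→d4:-→d5:-→d6:-→d7:-→d8:-→d9:-→d10:-→d11:-→d12:-→d13:-→d14:-→d15:-→d16:-→d17:-→d18:-→d19:-→d20:-→d21:-→d22:-→d23:-→d24:H6→d25:-→d26:-→d27:-→d28:H6 -> H6
  del 139.48.0.0/12 (clear depth 12)
  lookup 67.240.1.187: bits 0100001111110 walk d0:H4→d1:-→d2:-→d3:-→d4:-→d5:-→d6:-→d7:-→d8:-→d9:-→d10:-→d11:-→d12:H1→d13:- -> H1
  lookup 67.246.96.9: bits 01000011111101100110 walk d0:H4→d1:-→d2:-→d3:-→d4:-→d5:-→d6:-→d7:-→d8:-→d9:-→d10:-→d11:-→d12:H1→d13:-→d14:-→d15:-→d16:-→d17:-→d18:-→d19:-→d20:H0 -> H0
  del 219.139.208.0/24 (clear depth 24)

== LOOKUPS ==
["H2","H2","H1","H6","H1","H6","H2","H2","H2","H0","H2","H2","H1","H4","H6","H1","H0"]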